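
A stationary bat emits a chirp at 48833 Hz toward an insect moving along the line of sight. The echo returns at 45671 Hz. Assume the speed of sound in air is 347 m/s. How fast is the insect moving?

11.6 m/s

Double Doppler shift off a moving reflector: f₂ = f₀ · (v + u)/(v − u) (u > 0 toward emitter).
Rearranging, u = v · (f₂ − f₀)/(f₂ + f₀) = 347 × -3162/94504 ≈ -11.6 m/s.
So the insect is moving at 11.6 m/s away from the emitter.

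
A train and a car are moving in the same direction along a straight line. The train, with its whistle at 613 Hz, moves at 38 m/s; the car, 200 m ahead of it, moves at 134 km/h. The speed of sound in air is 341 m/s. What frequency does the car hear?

134 km/h = 37.22 m/s.
The car is ahead, so the train is moving toward it while the car is moving away from the train.
With source approaching and observer receding, f' = f · (v − v_o)/(v − v_s).
f' = 613 × (341 − 37.22)/(341 − 38) = 613 × 303.78/303 ≈ 615 Hz.

615 Hz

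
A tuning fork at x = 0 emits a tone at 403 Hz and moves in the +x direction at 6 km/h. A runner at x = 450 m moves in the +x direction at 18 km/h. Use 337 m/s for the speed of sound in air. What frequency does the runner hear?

399 Hz

6 km/h = 1.667 m/s; 18 km/h = 5 m/s.
The observer lies on the +x side, so the source is heading toward the observer and the observer is heading away from the source.
With source approaching and observer receding, f' = f · (v − v_o)/(v − v_s).
f' = 403 × (337 − 5)/(337 − 1.667) = 403 × 332/335.33 ≈ 399 Hz.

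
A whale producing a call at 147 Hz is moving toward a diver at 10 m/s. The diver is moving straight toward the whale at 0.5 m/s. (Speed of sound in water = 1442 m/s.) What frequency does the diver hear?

148 Hz

With source approaching and observer approaching, f' = f · (v + v_o)/(v − v_s).
f' = 147 × (1442 + 0.5)/(1442 − 10) = 147 × 1442.5/1432 ≈ 148 Hz.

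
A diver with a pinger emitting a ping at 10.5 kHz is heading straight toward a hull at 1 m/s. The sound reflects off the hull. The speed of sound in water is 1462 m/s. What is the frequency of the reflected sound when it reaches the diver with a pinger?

10.51 kHz

The hull receives the sound from a moving source: f₁ = f₀ · v/(v − v_e) = 10.5 × 1462/1461 ≈ 10.51 kHz.
On the return leg the diver with a pinger is a moving observer: f₂ = f₁ · (v + v_e)/v = 10.51 × 1463/1462 ≈ 10.51 kHz.
Equivalently f₂ = f₀ · (v + v_e)/(v − v_e).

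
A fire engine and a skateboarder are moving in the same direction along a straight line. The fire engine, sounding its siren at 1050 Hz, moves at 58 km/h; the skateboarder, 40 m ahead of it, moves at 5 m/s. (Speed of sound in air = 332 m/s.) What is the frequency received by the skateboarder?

1087 Hz

58 km/h = 16.11 m/s.
The skateboarder is ahead, so the fire engine is moving toward it while the skateboarder is moving away from the fire engine.
With source approaching and observer receding, f' = f · (v − v_o)/(v − v_s).
f' = 1050 × (332 − 5)/(332 − 16.11) = 1050 × 327/315.89 ≈ 1087 Hz.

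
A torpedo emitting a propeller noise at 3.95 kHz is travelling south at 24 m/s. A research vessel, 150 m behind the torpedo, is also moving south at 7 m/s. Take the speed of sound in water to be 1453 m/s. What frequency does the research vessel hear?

The research vessel is behind, so the torpedo is moving away from it while the research vessel is moving toward the torpedo.
With source receding and observer approaching, f' = f · (v + v_o)/(v + v_s).
f' = 3.95 × (1453 + 7)/(1453 + 24) = 3.95 × 1460/1477 ≈ 3.90 kHz.

3.90 kHz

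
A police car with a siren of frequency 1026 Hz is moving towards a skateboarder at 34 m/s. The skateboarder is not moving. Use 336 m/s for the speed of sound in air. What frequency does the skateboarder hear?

Moving source, stationary observer: f' = f · v/(v − v_s) since the source is approaching.
f' = 1026 × 336/(336 − 34) = 1026 × 336/302 ≈ 1142 Hz.

1142 Hz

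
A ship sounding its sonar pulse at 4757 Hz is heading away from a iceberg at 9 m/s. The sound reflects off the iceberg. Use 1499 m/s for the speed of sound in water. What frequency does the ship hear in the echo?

The iceberg receives the sound from a moving source: f₁ = f₀ · v/(v + v_e) = 4757 × 1499/1508 ≈ 4729 Hz.
On the return leg the ship is a moving observer: f₂ = f₁ · (v − v_e)/v = 4729 × 1490/1499 ≈ 4700 Hz.
Equivalently f₂ = f₀ · (v − v_e)/(v + v_e).

4700 Hz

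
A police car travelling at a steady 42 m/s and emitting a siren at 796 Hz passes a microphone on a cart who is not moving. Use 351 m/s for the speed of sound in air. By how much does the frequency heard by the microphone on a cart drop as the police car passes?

Approaching: f₁ = f · v/(v − v_s) = 796 × 351/309 ≈ 904 Hz.
Receding: f₂ = f · v/(v + v_s) = 796 × 351/393 ≈ 711 Hz.
Drop: f₁ − f₂ = 2f·v·v_s/(v² − v_s²) = 2 × 796 × 351 × 42/(351² − 42²) ≈ 193 Hz.

193 Hz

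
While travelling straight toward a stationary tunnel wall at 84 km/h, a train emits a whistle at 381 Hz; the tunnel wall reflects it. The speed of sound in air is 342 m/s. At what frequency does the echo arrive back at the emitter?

437 Hz

84 km/h = 23.33 m/s.
The tunnel wall receives the sound from a moving source: f₁ = f₀ · v/(v − v_e) = 381 × 342/318.67 ≈ 409 Hz.
On the return leg the train is a moving observer: f₂ = f₁ · (v + v_e)/v = 409 × 365.33/342 ≈ 437 Hz.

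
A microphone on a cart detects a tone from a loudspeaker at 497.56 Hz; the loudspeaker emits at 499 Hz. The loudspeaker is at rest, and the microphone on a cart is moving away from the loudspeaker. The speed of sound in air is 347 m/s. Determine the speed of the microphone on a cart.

f' = f · (v − v_o)/v ⇒ v_o = v · |f'/f − 1|.
v_o = 347 × |497.56/499 − 1| = 347 × 0.002886 ≈ 1.00 m/s.

1.00 m/s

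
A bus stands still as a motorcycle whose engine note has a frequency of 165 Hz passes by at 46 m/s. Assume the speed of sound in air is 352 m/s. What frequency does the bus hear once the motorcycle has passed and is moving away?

146 Hz

Receding: f₂ = f · v/(v + v_s) = 165 × 352/398 ≈ 146 Hz.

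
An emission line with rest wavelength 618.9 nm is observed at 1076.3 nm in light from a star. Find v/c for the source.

0.503c

λ'/λ₀ = 1.7391 > 1 (redshift), so the source is receding.
λ'/λ₀ = √((1 + β)/(1 − β)) for a receding source ⇒ β = (r² − 1)/(r² + 1) with r = λ'/λ₀.
β = (3.0243 − 1)/(3.0243 + 1) ≈ 0.503.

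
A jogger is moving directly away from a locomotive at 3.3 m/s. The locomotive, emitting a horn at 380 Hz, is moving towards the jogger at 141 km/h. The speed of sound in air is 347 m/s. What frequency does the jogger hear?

141 km/h = 39.17 m/s.
General Doppler shift: f' = f · (v − v_o)/(v − v_s).
f' = 380 × (347 − 3.3)/(347 − 39.17) = 380 × 343.7/307.83 ≈ 424 Hz.

424 Hz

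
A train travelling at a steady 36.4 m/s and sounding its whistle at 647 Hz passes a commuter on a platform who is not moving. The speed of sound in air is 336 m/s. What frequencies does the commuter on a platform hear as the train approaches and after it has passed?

726 Hz approaching; 584 Hz receding

Approaching: f₁ = f · v/(v − v_s) = 647 × 336/299.6 ≈ 726 Hz.
Receding: f₂ = f · v/(v + v_s) = 647 × 336/372.4 ≈ 584 Hz.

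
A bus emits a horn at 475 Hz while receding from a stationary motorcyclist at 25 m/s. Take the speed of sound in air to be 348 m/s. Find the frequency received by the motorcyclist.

443 Hz

Moving source, stationary observer: f' = f · v/(v + v_s) since the source is receding.
f' = 475 × 348/(348 + 25) = 475 × 348/373 ≈ 443 Hz.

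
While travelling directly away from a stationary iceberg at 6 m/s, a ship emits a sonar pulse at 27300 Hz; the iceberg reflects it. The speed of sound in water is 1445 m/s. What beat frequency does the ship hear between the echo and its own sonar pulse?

The iceberg receives the sound from a moving source: f₁ = f₀ · v/(v + v_e) = 27300 × 1445/1451 ≈ 27187 Hz.
On the return leg the ship is a moving observer: f₂ = f₁ · (v − v_e)/v = 27187 × 1439/1445 ≈ 27074 Hz.
Equivalently f₂ = f₀ · (v − v_e)/(v + v_e).
Beat against the emitted tone: |f₂ − f₀| = 2v_e·f₀/(v + v_e) = 2 × 6 × 27300/1451 ≈ 226 Hz.

226 Hz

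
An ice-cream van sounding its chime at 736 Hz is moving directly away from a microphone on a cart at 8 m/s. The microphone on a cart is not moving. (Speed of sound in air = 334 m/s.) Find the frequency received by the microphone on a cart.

719 Hz

Moving source, stationary observer: f' = f · v/(v + v_s) since the source is receding.
f' = 736 × 334/(334 + 8) = 736 × 334/342 ≈ 719 Hz.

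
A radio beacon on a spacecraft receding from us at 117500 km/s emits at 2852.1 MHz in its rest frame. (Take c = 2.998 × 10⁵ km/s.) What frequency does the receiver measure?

1885.1 MHz

β = v/c = 117500/299800 = 0.3919.
Relativistic Doppler for frequency: f' = f₀ · √((1 − β)/(1 + β)).
f' = 2852.1 × √(0.6081/1.3919) = 2852.1 × 0.66095 ≈ 1885.1 MHz.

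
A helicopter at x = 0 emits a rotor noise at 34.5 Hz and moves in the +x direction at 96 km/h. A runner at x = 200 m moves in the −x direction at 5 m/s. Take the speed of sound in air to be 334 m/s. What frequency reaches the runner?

38.1 Hz

96 km/h = 26.67 m/s.
The observer lies on the +x side, so the source is heading toward the observer and the observer is heading toward the source.
With source approaching and observer approaching, f' = f · (v + v_o)/(v − v_s).
f' = 34.5 × (334 + 5)/(334 − 26.67) = 34.5 × 339/307.33 ≈ 38.1 Hz.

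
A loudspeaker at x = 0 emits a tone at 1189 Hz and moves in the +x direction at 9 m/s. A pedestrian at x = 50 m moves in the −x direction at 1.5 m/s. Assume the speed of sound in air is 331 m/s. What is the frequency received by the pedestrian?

1228 Hz

The observer lies on the +x side, so the source is heading toward the observer and the observer is heading toward the source.
With source approaching and observer approaching, f' = f · (v + v_o)/(v − v_s).
f' = 1189 × (331 + 1.5)/(331 − 9) = 1189 × 332.5/322 ≈ 1228 Hz.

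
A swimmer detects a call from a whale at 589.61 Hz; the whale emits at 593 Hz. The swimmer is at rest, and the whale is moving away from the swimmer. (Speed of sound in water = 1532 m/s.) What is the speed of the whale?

f' = f · v/(v + v_s) ⇒ v_s = v · |1 − f/f'|.
v_s = 1532 × |1 − 593/589.61| = 1532 × 0.00575 ≈ 8.8 m/s.

8.8 m/s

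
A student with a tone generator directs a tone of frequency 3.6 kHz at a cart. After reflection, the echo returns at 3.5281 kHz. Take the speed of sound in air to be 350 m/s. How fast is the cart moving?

Double Doppler shift off a moving reflector: f₂ = f₀ · (v + u)/(v − u) (u > 0 toward emitter).
Rearranging, u = v · (f₂ − f₀)/(f₂ + f₀) = 350 × -0.0719/7.1281 ≈ -3.5 m/s.
So the cart is moving at 3.5 m/s away from the emitter.

3.5 m/s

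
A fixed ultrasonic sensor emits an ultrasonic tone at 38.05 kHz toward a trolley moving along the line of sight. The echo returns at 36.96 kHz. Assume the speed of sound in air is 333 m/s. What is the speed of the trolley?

Double Doppler shift off a moving reflector: f₂ = f₀ · (v + u)/(v − u) (u > 0 toward emitter).
Rearranging, u = v · (f₂ − f₀)/(f₂ + f₀) = 333 × -1.09/75.01 ≈ -4.8 m/s.
So the trolley is moving at 4.8 m/s away from the emitter.

4.8 m/s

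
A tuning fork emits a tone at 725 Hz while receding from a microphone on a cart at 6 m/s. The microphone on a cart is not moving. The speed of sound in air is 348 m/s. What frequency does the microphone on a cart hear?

Moving source, stationary observer: f' = f · v/(v + v_s) since the source is receding.
f' = 725 × 348/(348 + 6) = 725 × 348/354 ≈ 713 Hz.

713 Hz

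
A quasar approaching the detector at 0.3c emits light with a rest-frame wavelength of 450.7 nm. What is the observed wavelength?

330.7 nm

Relativistic Doppler for wavelength: λ' = λ₀ · √((1 − β)/(1 + β)).
λ' = 450.7 × √(0.7000/1.3000) = 450.7 × 0.73380 ≈ 330.7 nm.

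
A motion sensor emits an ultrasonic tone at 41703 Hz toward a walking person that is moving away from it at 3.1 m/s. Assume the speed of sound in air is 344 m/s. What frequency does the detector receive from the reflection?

40958 Hz

At the walking person (a moving observer), f₁ = f₀ · (v − u)/v = 41703 × 340.9/344 ≈ 41327 Hz.
The reflection then acts as a moving source: f₂ = f₁ · v/(v + u) ≈ 40958 Hz.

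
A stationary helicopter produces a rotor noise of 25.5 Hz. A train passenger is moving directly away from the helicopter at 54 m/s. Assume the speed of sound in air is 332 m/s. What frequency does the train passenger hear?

Moving observer, stationary source: f' = f · (v − v_o)/v.
f' = 25.5 × (332 − 54)/332 = 25.5 × 278/332 ≈ 21.4 Hz.

21.4 Hz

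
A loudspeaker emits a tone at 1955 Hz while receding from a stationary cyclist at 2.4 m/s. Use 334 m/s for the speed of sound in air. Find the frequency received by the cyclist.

1941 Hz

With the source moving away from a stationary observer, f' = f · v/(v + v_s).
f' = 1955 × 334/(334 + 2.4) = 1955 × 334/336.4 ≈ 1941 Hz.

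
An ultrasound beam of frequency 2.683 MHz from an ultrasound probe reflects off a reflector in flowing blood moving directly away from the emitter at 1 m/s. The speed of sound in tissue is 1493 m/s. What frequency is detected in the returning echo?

At the reflector in flowing blood (a moving observer), f₁ = f₀ · (v − u)/v = 2.683 × 1492/1493 ≈ 2.681 MHz.
The reflection then acts as a moving source: f₂ = f₁ · v/(v + u) ≈ 2.679 MHz.
Equivalently f₂ = f₀ · (v − u)/(v + u).

2.679 MHz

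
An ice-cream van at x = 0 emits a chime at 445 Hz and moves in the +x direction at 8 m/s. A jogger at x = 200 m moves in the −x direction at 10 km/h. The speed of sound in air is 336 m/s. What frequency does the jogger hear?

460 Hz

10 km/h = 2.778 m/s.
The observer lies on the +x side, so the source is heading toward the observer and the observer is heading toward the source.
General Doppler shift: f' = f · (v + v_o)/(v − v_s).
f' = 445 × (336 + 2.778)/(336 − 8) = 445 × 338.78/328 ≈ 460 Hz.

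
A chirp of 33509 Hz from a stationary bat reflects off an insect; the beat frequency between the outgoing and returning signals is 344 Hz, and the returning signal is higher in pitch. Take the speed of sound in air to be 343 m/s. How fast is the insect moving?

Double Doppler shift off a moving reflector: f₂ = f₀ · (v + u)/(v − u) (u > 0 toward emitter).
Returning signal is higher, so f₂ = f₀ + Δf = 33509 + 344 = 33853 Hz.
Rearranging, u = v · (f₂ − f₀)/(f₂ + f₀) = 343 × 344/67362 ≈ 1.75 m/s.
So the insect is moving at 1.75 m/s toward the emitter.

1.75 m/s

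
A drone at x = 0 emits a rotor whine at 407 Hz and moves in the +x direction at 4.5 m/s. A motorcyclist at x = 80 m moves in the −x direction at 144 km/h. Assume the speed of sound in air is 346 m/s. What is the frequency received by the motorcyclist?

144 km/h = 40 m/s.
The observer lies on the +x side, so the source is heading toward the observer and the observer is heading toward the source.
With source approaching and observer approaching, f' = f · (v + v_o)/(v − v_s).
f' = 407 × (346 + 40)/(346 − 4.5) = 407 × 386/341.5 ≈ 460 Hz.

460 Hz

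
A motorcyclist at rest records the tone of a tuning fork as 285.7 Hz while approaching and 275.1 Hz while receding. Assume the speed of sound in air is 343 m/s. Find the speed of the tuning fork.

6.5 m/s

f₁/f₂ = (v + v_s)/(v − v_s), so v_s = v · (f₁ − f₂)/(f₁ + f₂).
v_s = 343 × (285.7 − 275.1)/(285.7 + 275.1) = 343 × 10.6/560.8 ≈ 6.5 m/s.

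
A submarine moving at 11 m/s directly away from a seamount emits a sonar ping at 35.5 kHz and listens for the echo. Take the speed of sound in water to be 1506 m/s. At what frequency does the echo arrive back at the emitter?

The seamount receives the sound from a moving source: f₁ = f₀ · v/(v + v_e) = 35.5 × 1506/1517 ≈ 35.2 kHz.
On the return leg the submarine is a moving observer: f₂ = f₁ · (v − v_e)/v = 35.2 × 1495/1506 ≈ 35.0 kHz.

35.0 kHz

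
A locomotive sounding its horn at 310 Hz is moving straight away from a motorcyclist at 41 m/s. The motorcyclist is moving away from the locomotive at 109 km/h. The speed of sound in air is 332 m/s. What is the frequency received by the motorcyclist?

109 km/h = 30.28 m/s.
With source receding and observer receding, f' = f · (v − v_o)/(v + v_s).
f' = 310 × (332 − 30.28)/(332 + 41) = 310 × 301.72/373 ≈ 251 Hz.

251 Hz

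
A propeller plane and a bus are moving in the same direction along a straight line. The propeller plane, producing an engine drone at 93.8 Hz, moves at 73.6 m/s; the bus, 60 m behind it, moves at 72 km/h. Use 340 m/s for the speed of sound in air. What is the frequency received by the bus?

82 Hz

72 km/h = 20 m/s.
The bus is behind, so the propeller plane is moving away from it while the bus is moving toward the propeller plane.
Both move, so f' = f · (v + v_o)/(v + v_s).
f' = 93.8 × (340 + 20)/(340 + 73.6) = 93.8 × 360/413.6 ≈ 82 Hz.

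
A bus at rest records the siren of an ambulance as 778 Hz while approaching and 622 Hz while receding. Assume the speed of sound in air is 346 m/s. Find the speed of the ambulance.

39 m/s

f₁/f₂ = (v + v_s)/(v − v_s), so v_s = v · (f₁ − f₂)/(f₁ + f₂).
v_s = 346 × (778 − 622)/(778 + 622) = 346 × 156/1400 ≈ 39 m/s.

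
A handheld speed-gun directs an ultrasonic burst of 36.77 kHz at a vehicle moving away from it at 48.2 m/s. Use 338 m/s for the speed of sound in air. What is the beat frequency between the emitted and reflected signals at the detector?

At the vehicle (a moving observer), f₁ = f₀ · (v − u)/v = 36.77 × 289.8/338 ≈ 31.53 kHz.
The reflection then acts as a moving source: f₂ = f₁ · v/(v + u) ≈ 27.59 kHz.
Beat frequency (with f₀ = 36770 Hz): |f₂ − f₀| = 2u·f₀/(v + u) = 2 × 48.2 × 36770/386.2 ≈ 9178 Hz.

9178 Hz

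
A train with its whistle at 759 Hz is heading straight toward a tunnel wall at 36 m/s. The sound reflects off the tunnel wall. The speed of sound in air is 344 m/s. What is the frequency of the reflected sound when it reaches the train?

936 Hz

The tunnel wall receives the sound from a moving source: f₁ = f₀ · v/(v − v_e) = 759 × 344/308 ≈ 848 Hz.
On the return leg the train is a moving observer: f₂ = f₁ · (v + v_e)/v = 848 × 380/344 ≈ 936 Hz.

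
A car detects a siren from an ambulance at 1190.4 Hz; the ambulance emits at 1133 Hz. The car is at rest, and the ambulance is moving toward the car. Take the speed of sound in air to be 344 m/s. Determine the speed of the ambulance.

f' = f · v/(v − v_s) ⇒ v_s = v · |1 − f/f'|.
v_s = 344 × |1 − 1133/1190.4| = 344 × 0.04822 ≈ 16.6 m/s.

16.6 m/s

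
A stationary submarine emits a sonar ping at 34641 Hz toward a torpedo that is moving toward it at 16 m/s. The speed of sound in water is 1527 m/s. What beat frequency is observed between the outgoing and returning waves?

734 Hz

At the torpedo (a moving observer), f₁ = f₀ · (v + u)/v = 34641 × 1543/1527 ≈ 35004 Hz.
The reflection then acts as a moving source: f₂ = f₁ · v/(v − u) ≈ 35375 Hz.
Equivalently f₂ = f₀ · (v + u)/(v − u).
Beat frequency: |f₂ − f₀| = 2u·f₀/(v − u) = 2 × 16 × 34641/1511 ≈ 734 Hz.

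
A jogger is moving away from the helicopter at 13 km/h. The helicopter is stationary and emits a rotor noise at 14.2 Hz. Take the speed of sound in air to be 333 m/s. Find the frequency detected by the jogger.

14.0 Hz

13 km/h = 3.611 m/s.
Moving observer, stationary source: f' = f · (v − v_o)/v.
f' = 14.2 × (333 − 3.611)/333 = 14.2 × 329.39/333 ≈ 14.0 Hz.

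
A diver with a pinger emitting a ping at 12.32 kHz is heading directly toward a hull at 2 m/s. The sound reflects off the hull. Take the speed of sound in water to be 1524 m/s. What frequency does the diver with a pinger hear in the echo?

12.35 kHz

The hull receives the sound from a moving source: f₁ = f₀ · v/(v − v_e) = 12.32 × 1524/1522 ≈ 12.34 kHz.
On the return leg the diver with a pinger is a moving observer: f₂ = f₁ · (v + v_e)/v = 12.34 × 1526/1524 ≈ 12.35 kHz.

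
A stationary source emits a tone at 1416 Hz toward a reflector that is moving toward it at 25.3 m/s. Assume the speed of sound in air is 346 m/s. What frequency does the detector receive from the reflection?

1639 Hz

At the reflector (a moving observer), f₁ = f₀ · (v + u)/v = 1416 × 371.3/346 ≈ 1520 Hz.
The reflection then acts as a moving source: f₂ = f₁ · v/(v − u) ≈ 1639 Hz.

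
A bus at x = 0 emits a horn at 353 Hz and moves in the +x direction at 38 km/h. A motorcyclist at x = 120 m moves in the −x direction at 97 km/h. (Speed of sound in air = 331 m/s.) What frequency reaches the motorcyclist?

394 Hz

38 km/h = 10.56 m/s; 97 km/h = 26.94 m/s.
The observer lies on the +x side, so the source is heading toward the observer and the observer is heading toward the source.
Both move, so f' = f · (v + v_o)/(v − v_s).
f' = 353 × (331 + 26.94)/(331 − 10.56) = 353 × 357.94/320.44 ≈ 394 Hz.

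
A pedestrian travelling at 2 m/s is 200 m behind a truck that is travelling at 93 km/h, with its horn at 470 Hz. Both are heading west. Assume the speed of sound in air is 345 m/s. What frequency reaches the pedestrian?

440 Hz

93 km/h = 25.83 m/s.
The pedestrian is behind, so the truck is moving away from it while the pedestrian is moving toward the truck.
Both move, so f' = f · (v + v_o)/(v + v_s).
f' = 470 × (345 + 2)/(345 + 25.83) = 470 × 347/370.83 ≈ 440 Hz.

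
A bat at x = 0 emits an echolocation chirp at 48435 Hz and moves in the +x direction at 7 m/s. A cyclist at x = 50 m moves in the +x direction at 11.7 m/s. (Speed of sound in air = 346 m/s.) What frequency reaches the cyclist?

47763 Hz

The observer lies on the +x side, so the source is heading toward the observer and the observer is heading away from the source.
Both move, so f' = f · (v − v_o)/(v − v_s).
f' = 48435 × (346 − 11.7)/(346 − 7) = 48435 × 334.3/339 ≈ 47763 Hz.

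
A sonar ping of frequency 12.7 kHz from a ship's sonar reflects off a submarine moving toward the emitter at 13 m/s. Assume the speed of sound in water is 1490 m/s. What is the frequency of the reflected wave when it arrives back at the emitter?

12.92 kHz

The submarine first receives the wave as a moving observer: f₁ = f₀ · (v + u)/v = 12.7 × (1490 + 13)/1490 ≈ 12.81 kHz.
The reflection then acts as a moving source: f₂ = f₁ · v/(v − u) ≈ 12.92 kHz.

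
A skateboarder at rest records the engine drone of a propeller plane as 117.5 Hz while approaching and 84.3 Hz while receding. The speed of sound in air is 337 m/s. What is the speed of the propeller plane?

f₁/f₂ = (v + v_s)/(v − v_s), so v_s = v · (f₁ − f₂)/(f₁ + f₂).
v_s = 337 × (117.5 − 84.3)/(117.5 + 84.3) = 337 × 33.2/201.8 ≈ 55 m/s.

55 m/s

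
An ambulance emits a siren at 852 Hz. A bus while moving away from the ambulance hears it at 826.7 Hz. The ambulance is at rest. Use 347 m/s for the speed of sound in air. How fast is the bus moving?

10.3 m/s

f' = f · (v − v_o)/v ⇒ v_o = v · |f'/f − 1|.
v_o = 347 × |826.7/852 − 1| = 347 × 0.02969 ≈ 10.3 m/s.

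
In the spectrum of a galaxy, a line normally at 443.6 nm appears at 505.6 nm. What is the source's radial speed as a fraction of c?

λ'/λ₀ = 1.1398 > 1 (redshift), so the source is receding.
λ'/λ₀ = √((1 + β)/(1 − β)) for a receding source ⇒ β = (r² − 1)/(r² + 1) with r = λ'/λ₀.
β = (1.2991 − 1)/(1.2991 + 1) ≈ 0.130.

0.130c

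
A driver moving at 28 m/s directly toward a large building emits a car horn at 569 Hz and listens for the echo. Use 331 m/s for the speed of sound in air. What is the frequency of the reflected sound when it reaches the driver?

The large building receives the sound from a moving source: f₁ = f₀ · v/(v − v_e) = 569 × 331/303 ≈ 622 Hz.
On the return leg the driver is a moving observer: f₂ = f₁ · (v + v_e)/v = 622 × 359/331 ≈ 674 Hz.
Equivalently f₂ = f₀ · (v + v_e)/(v − v_e).

674 Hz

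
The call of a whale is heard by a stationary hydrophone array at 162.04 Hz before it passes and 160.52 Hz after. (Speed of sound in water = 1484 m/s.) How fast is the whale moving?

f₁/f₂ = (v + v_s)/(v − v_s), so v_s = v · (f₁ − f₂)/(f₁ + f₂).
v_s = 1484 × (162.04 − 160.52)/(162.04 + 160.52) = 1484 × 1.52/322.56 ≈ 7.0 m/s.

7.0 m/s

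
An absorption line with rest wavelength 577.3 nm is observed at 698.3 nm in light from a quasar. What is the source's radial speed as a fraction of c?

0.188

λ'/λ₀ = 1.2096 > 1 (redshift), so the source is receding.
λ'/λ₀ = √((1 + β)/(1 − β)) for a receding source ⇒ β = (r² − 1)/(r² + 1) with r = λ'/λ₀.
β = (1.4631 − 1)/(1.4631 + 1) ≈ 0.188.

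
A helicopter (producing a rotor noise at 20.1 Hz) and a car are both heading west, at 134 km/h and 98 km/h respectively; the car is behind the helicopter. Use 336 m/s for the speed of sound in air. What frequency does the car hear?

19.6 Hz

134 km/h = 37.22 m/s; 98 km/h = 27.22 m/s.
The car is behind, so the helicopter is moving away from it while the car is moving toward the helicopter.
General Doppler shift: f' = f · (v + v_o)/(v + v_s).
f' = 20.1 × (336 + 27.22)/(336 + 37.22) = 20.1 × 363.22/373.22 ≈ 19.6 Hz.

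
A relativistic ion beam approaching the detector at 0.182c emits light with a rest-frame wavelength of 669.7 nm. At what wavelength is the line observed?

Relativistic Doppler for wavelength: λ' = λ₀ · √((1 − β)/(1 + β)).
λ' = 669.7 × √(0.8180/1.1820) = 669.7 × 0.83189 ≈ 557.1 nm.

557.1 nm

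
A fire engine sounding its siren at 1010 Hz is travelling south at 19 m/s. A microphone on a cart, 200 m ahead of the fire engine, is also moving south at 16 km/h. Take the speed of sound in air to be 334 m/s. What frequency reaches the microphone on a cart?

16 km/h = 4.444 m/s.
The microphone on a cart is ahead, so the fire engine is moving toward it while the microphone on a cart is moving away from the fire engine.
General Doppler shift: f' = f · (v − v_o)/(v − v_s).
f' = 1010 × (334 − 4.444)/(334 − 19) = 1010 × 329.56/315 ≈ 1057 Hz.

1057 Hz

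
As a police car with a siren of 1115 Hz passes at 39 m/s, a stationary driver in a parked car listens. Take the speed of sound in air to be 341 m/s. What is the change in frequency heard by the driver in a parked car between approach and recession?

Approaching: f₁ = f · v/(v − v_s) = 1115 × 341/302 ≈ 1259 Hz.
Receding: f₂ = f · v/(v + v_s) = 1115 × 341/380 ≈ 1001 Hz.
Drop: f₁ − f₂ = 2f·v·v_s/(v² − v_s²) = 2 × 1115 × 341 × 39/(341² − 39²) ≈ 258 Hz.

258 Hz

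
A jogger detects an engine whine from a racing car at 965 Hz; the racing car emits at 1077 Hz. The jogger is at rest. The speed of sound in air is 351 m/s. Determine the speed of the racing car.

f' < f, so the racing car is receding.
f' = f · v/(v + v_s) ⇒ v_s = v · |1 − f/f'|.
v_s = 351 × |1 − 1077/965| = 351 × 0.1161 ≈ 41 m/s.

41 m/s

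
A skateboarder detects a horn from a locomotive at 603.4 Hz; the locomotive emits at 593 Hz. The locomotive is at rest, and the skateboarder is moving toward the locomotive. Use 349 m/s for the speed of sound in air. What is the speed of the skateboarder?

6.1 m/s

f' = f · (v + v_o)/v ⇒ v_o = v · |f'/f − 1|.
v_o = 349 × |603.4/593 − 1| = 349 × 0.01754 ≈ 6.1 m/s.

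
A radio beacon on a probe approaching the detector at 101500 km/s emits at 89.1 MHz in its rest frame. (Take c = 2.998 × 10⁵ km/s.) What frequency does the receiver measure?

β = v/c = 101500/299800 = 0.3386.
Relativistic Doppler for frequency: f' = f₀ · √((1 + β)/(1 − β)).
f' = 89.1 × √(1.3386/0.6614) = 89.1 × 1.42257 ≈ 126.8 MHz.

126.8 MHz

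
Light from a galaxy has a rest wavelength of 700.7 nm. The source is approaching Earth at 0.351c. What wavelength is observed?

Relativistic Doppler for wavelength: λ' = λ₀ · √((1 − β)/(1 + β)).
λ' = 700.7 × √(0.6490/1.3510) = 700.7 × 0.69310 ≈ 485.7 nm.

485.7 nm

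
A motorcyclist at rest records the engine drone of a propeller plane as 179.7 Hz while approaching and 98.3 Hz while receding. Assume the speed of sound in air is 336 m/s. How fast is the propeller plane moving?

98 m/s

f₁/f₂ = (v + v_s)/(v − v_s), so v_s = v · (f₁ − f₂)/(f₁ + f₂).
v_s = 336 × (179.7 − 98.3)/(179.7 + 98.3) = 336 × 81.4/278.0 ≈ 98 m/s.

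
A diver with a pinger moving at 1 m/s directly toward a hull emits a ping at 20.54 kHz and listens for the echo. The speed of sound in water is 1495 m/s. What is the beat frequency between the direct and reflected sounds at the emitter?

The hull receives the sound from a moving source: f₁ = f₀ · v/(v − v_e) = 20.54 × 1495/1494 ≈ 20.5537 kHz.
On the return leg the diver with a pinger is a moving observer: f₂ = f₁ · (v + v_e)/v = 20.5537 × 1496/1495 ≈ 20.5675 kHz.
Beat against the emitted tone (with f₀ = 20540 Hz): |f₂ − f₀| = 2v_e·f₀/(v − v_e) = 2 × 1 × 20540/1494 ≈ 27.5 Hz.

27.5 Hz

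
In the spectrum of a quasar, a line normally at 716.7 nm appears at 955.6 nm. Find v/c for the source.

λ'/λ₀ = 1.3333 > 1 (redshift), so the source is receding.
λ'/λ₀ = √((1 + β)/(1 − β)) for a receding source ⇒ β = (r² − 1)/(r² + 1) with r = λ'/λ₀.
β = (1.7778 − 1)/(1.7778 + 1) ≈ 0.280.

0.280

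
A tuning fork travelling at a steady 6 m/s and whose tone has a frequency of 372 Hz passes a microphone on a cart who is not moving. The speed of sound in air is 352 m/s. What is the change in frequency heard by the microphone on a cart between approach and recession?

12.7 Hz

Approaching: f₁ = f · v/(v − v_s) = 372 × 352/346 ≈ 378.5 Hz.
Receding: f₂ = f · v/(v + v_s) = 372 × 352/358 ≈ 365.8 Hz.
Drop: f₁ − f₂ = 2f·v·v_s/(v² − v_s²) = 2 × 372 × 352 × 6/(352² − 6²) ≈ 12.7 Hz.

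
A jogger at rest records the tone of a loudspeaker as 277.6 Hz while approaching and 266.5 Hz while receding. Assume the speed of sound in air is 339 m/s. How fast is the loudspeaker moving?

6.9 m/s

f₁/f₂ = (v + v_s)/(v − v_s), so v_s = v · (f₁ − f₂)/(f₁ + f₂).
v_s = 339 × (277.6 − 266.5)/(277.6 + 266.5) = 339 × 11.1/544.1 ≈ 6.9 m/s.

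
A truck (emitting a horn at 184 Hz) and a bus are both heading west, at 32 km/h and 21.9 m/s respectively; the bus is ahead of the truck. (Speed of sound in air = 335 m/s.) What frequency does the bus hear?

32 km/h = 8.889 m/s.
The bus is ahead, so the truck is moving toward it while the bus is moving away from the truck.
General Doppler shift: f' = f · (v − v_o)/(v − v_s).
f' = 184 × (335 − 21.9)/(335 − 8.889) = 184 × 313.1/326.11 ≈ 177 Hz.

177 Hz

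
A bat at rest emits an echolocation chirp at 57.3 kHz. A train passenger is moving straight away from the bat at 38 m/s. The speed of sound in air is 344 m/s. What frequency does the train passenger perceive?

51.0 kHz

Moving observer, stationary source: f' = f · (v − v_o)/v.
f' = 57.3 × (344 − 38)/344 = 57.3 × 306/344 ≈ 51.0 kHz.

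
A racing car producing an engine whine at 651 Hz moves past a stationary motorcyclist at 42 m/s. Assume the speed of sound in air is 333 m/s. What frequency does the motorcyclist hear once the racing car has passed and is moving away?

Receding: f₂ = f · v/(v + v_s) = 651 × 333/375 ≈ 578 Hz.

578 Hz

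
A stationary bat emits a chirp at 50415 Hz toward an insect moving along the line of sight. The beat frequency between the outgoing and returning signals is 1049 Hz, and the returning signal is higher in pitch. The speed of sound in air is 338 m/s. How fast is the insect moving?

Double Doppler shift off a moving reflector: f₂ = f₀ · (v + u)/(v − u) (u > 0 toward emitter).
Returning signal is higher, so f₂ = f₀ + Δf = 50415 + 1049 = 51464 Hz.
Rearranging, u = v · (f₂ − f₀)/(f₂ + f₀) = 338 × 1049/101879 ≈ 3.5 m/s.
So the insect is moving at 3.5 m/s toward the emitter.

3.5 m/s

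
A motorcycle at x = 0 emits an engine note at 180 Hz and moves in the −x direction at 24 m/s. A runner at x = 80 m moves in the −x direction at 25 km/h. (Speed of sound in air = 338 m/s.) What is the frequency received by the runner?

172 Hz

25 km/h = 6.944 m/s.
The observer lies on the +x side, so the source is heading away from the observer and the observer is heading toward the source.
Both move, so f' = f · (v + v_o)/(v + v_s).
f' = 180 × (338 + 6.944)/(338 + 24) = 180 × 344.94/362 ≈ 172 Hz.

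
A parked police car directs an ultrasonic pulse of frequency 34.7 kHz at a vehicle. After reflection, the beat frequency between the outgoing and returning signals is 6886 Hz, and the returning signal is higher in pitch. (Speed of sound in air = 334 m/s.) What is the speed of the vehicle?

Double Doppler shift off a moving reflector: f₂ = f₀ · (v + u)/(v − u) (u > 0 toward emitter).
Returning signal is higher, so f₂ = f₀ + Δf = 34700 + 6886 = 41586 Hz.
Rearranging, u = v · (f₂ − f₀)/(f₂ + f₀) = 334 × 6886/76286 ≈ 30 m/s.
So the vehicle is moving at 30 m/s toward the emitter.

30 m/s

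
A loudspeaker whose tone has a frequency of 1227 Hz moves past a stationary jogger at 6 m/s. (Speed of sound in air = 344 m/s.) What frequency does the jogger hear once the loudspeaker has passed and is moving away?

Receding: f₂ = f · v/(v + v_s) = 1227 × 344/350 ≈ 1206 Hz.

1206 Hz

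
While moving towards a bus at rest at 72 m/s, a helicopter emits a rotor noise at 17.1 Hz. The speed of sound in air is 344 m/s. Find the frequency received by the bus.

Only the source moves, toward the listener, so f' = f · v/(v − v_s).
f' = 17.1 × 344/(344 − 72) = 17.1 × 344/272 ≈ 21.6 Hz.

21.6 Hz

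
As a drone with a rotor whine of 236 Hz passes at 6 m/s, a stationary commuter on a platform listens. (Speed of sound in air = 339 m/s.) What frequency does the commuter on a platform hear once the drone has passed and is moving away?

232 Hz

Receding: f₂ = f · v/(v + v_s) = 236 × 339/345 ≈ 232 Hz.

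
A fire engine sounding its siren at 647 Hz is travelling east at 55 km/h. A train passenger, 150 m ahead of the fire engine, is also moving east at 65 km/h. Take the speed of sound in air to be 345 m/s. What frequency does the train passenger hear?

55 km/h = 15.28 m/s; 65 km/h = 18.06 m/s.
The train passenger is ahead, so the fire engine is moving toward it while the train passenger is moving away from the fire engine.
General Doppler shift: f' = f · (v − v_o)/(v − v_s).
f' = 647 × (345 − 18.06)/(345 − 15.28) = 647 × 326.94/329.72 ≈ 642 Hz.

642 Hz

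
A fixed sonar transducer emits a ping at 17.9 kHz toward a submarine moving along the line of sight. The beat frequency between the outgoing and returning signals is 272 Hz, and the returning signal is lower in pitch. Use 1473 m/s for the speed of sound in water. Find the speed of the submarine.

Double Doppler shift off a moving reflector: f₂ = f₀ · (v + u)/(v − u) (u > 0 toward emitter).
Returning signal is lower, so f₂ = f₀ − Δf = 17900 − 272 = 17628 Hz.
Rearranging, u = v · (f₂ − f₀)/(f₂ + f₀) = 1473 × -272/35528 ≈ -11.3 m/s.
So the submarine is moving at 11.3 m/s away from the emitter.

11.3 m/s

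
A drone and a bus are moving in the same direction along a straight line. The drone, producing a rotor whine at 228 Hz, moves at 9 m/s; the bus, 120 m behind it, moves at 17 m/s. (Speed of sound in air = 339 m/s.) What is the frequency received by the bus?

233 Hz

The bus is behind, so the drone is moving away from it while the bus is moving toward the drone.
Both move, so f' = f · (v + v_o)/(v + v_s).
f' = 228 × (339 + 17)/(339 + 9) = 228 × 356/348 ≈ 233 Hz.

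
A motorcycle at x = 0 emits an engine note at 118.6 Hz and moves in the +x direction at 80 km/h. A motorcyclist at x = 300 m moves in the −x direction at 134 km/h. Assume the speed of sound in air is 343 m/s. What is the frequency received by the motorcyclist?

80 km/h = 22.22 m/s; 134 km/h = 37.22 m/s.
The observer lies on the +x side, so the source is heading toward the observer and the observer is heading toward the source.
With source approaching and observer approaching, f' = f · (v + v_o)/(v − v_s).
f' = 118.6 × (343 + 37.22)/(343 − 22.22) = 118.6 × 380.22/320.78 ≈ 141 Hz.

141 Hz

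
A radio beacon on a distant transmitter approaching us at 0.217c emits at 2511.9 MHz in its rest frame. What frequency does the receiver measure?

3131.6 MHz

Relativistic Doppler for frequency: f' = f₀ · √((1 + β)/(1 − β)).
f' = 2511.9 × √(1.2170/0.7830) = 2511.9 × 1.24671 ≈ 3131.6 MHz.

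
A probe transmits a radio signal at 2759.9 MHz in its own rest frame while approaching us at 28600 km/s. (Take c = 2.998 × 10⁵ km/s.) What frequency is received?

3037.0 MHz

β = v/c = 28600/299800 = 0.0954.
Relativistic Doppler for frequency: f' = f₀ · √((1 + β)/(1 − β)).
f' = 2759.9 × √(1.0954/0.9046) = 2759.9 × 1.10042 ≈ 3037.0 MHz.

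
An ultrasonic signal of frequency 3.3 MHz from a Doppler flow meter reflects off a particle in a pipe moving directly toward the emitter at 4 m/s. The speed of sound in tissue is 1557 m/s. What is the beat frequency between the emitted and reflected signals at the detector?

16999 Hz

The particle in a pipe first receives the wave as a moving observer: f₁ = f₀ · (v + u)/v = 3.3 × (1557 + 4)/1557 ≈ 3.30848 MHz.
On reflection it acts as a source moving toward the stationary detector: f₂ = f₁ · v/(v − u) = 3.30848 × 1557/1553 ≈ 3.31700 MHz.
Beat frequency (with f₀ = 3300000 Hz): |f₂ − f₀| = 2u·f₀/(v − u) = 2 × 4 × 3300000/1553 ≈ 16999 Hz.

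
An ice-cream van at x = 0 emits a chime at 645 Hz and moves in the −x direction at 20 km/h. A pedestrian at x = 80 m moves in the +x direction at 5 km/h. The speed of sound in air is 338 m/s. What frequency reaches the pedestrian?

20 km/h = 5.556 m/s; 5 km/h = 1.389 m/s.
The observer lies on the +x side, so the source is heading away from the observer and the observer is heading away from the source.
Both move, so f' = f · (v − v_o)/(v + v_s).
f' = 645 × (338 − 1.389)/(338 + 5.556) = 645 × 336.61/343.56 ≈ 632 Hz.

632 Hz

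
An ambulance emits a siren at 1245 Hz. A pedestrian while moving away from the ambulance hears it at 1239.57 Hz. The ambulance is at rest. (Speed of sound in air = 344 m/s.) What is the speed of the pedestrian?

1.50 m/s

f' = f · (v − v_o)/v ⇒ v_o = v · |f'/f − 1|.
v_o = 344 × |1239.57/1245 − 1| = 344 × 0.004361 ≈ 1.50 m/s.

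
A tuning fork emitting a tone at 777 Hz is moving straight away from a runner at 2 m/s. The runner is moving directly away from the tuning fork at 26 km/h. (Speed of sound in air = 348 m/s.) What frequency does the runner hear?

757 Hz

26 km/h = 7.222 m/s.
General Doppler shift: f' = f · (v − v_o)/(v + v_s).
f' = 777 × (348 − 7.222)/(348 + 2) = 777 × 340.78/350 ≈ 757 Hz.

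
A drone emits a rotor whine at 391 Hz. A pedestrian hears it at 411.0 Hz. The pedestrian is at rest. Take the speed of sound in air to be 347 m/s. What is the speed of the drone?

f' > f, so the drone is approaching.
f' = f · v/(v − v_s) ⇒ v_s = v · |1 − f/f'|.
v_s = 347 × |1 − 391/411.0| = 347 × 0.04866 ≈ 16.9 m/s.

16.9 m/s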